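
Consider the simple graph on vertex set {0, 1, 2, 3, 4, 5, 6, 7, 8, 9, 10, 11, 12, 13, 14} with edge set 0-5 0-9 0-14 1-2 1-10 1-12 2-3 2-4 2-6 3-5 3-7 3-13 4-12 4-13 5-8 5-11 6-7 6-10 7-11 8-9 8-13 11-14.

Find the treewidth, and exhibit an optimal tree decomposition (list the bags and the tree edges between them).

Every bag has size at most 4, so the width is 4 − 1 = 3 and tw(G) ≤ 3. For the lower bound: the 4 vertex sets {1,10,12}, {4}, {2}, {3,6,7,13} are disjoint, each induces a connected subgraph, and every pair is joined by at least one edge of G. Contracting each set to a single vertex therefore yields K_{4} as a minor, and since treewidth is minor-monotone, tw(G) ≥ tw(K_{4}) = 3. The upper and lower bounds meet at 3, so that is the treewidth.

Treewidth 3.
One optimal decomposition is:
Bags: B1 = {1, 4, 10, 12}  B2 = {1, 2, 4, 10}  B3 = {2, 4, 6, 10}  B4 = {2, 4, 6, 13}  B5 = {2, 3, 6, 13}  B6 = {3, 6, 7, 13}  B7 = {3, 7, 8, 13}  B8 = {3, 5, 7, 8}  B9 = {5, 7, 8, 11}  B10 = {5, 8, 9, 11}  B11 = {0, 5, 9, 11}  B12 = {0, 9, 11, 14}
Tree: B1–B2, B2–B3, B3–B4, B4–B5, B5–B6, B6–B7, B7–B8, B8–B9, B9–B10, B10–B11, B11–B12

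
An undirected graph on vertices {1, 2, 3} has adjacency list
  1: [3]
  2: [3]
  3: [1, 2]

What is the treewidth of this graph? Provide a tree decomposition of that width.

The largest bag has 2 vertices, giving width 1; this decomposition certifies tw(G) ≤ 1. G has an edge, so its treewidth is at least 1. Therefore the treewidth is 1.

Treewidth 1.
One such decomposition:
Bags: B1 = {1, 3}  B2 = {2, 3}
Tree: B1–B2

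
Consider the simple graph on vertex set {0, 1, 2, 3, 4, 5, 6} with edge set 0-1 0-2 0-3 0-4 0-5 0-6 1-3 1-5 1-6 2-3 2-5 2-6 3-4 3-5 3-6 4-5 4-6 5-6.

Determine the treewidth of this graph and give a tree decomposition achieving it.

The largest bag has 5 vertices, giving width 4; this decomposition certifies tw(G) ≤ 4. For the lower bound, the 5 vertices {0, 1, 3, 5, 6} are pairwise adjacent, and any tree decomposition puts a clique entirely inside one bag — forcing width ≥ 4. Hence tw(G) = 4 exactly.

Treewidth 4.
One such decomposition:
Bags: B1 = {0, 3, 4, 5, 6}  B2 = {0, 2, 3, 5, 6}  B3 = {0, 1, 3, 5, 6}
Tree: B1–B2, B2–B3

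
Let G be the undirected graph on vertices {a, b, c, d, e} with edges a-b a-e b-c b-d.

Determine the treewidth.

A width-1 tree decomposition is:
Bags: B1 = {a, b}  B2 = {b, d}  B3 = {b, c}  B4 = {a, e}
Tree: B1–B2, B1–B3, B1–B4
Each bag holds 2 vertices, so the decomposition has width 1, which upper-bounds the treewidth. Any graph with an edge has treewidth ≥ 1, and G has the edge a–b. Combining the bounds, tw(G) = 1.

1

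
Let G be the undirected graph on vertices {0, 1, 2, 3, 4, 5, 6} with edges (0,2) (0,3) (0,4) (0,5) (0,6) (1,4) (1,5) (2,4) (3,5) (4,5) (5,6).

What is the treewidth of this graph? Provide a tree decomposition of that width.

Each bag holds 3 vertices, so the decomposition has width 2, which upper-bounds the treewidth. Conversely, {0, 2, 4} is a clique of size 3, and the vertices of any clique must share a bag in every tree decomposition; so some bag has ≥ 3 vertices and tw(G) ≥ 2. Therefore the treewidth is 2.

Treewidth 2.
One such decomposition:
Bags: B1 = {1, 4, 5}  B2 = {0, 4, 5}  B3 = {0, 3, 5}  B4 = {0, 2, 4}  B5 = {0, 5, 6}
Tree: B1–B2, B2–B3, B2–B4, B2–B5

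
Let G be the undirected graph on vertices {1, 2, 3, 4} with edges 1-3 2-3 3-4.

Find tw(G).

A width-1 tree decomposition is:
Bags: B1 = {3, 4}  B2 = {2, 3}  B3 = {1, 3}
Tree: B1–B2, B1–B3
Each bag holds 2 vertices, so the decomposition has width 1, which upper-bounds the treewidth. G has an edge, so its treewidth is at least 1. The upper and lower bounds meet at 1, so that is the treewidth.

1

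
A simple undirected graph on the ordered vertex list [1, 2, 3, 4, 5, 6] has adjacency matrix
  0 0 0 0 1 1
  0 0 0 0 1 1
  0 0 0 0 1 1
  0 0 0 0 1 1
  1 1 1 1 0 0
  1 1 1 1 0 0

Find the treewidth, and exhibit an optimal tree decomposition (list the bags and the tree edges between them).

The largest bag has 3 vertices, giving width 2; this decomposition certifies tw(G) ≤ 2. The edges 4–6–1–5–4 form a cycle, so G is not a tree and its treewidth is at least 2. Therefore the treewidth is 2.

Treewidth 2.
One optimal decomposition is:
Bags: B1 = {4, 5, 6}  B2 = {1, 5, 6}  B3 = {3, 5, 6}  B4 = {2, 5, 6}
Tree: B1–B2, B2–B3, B3–B4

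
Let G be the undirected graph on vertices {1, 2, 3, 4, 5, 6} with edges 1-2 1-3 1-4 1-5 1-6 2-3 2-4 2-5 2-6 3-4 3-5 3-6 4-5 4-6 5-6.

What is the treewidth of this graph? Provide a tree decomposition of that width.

Treewidth 5.
One such decomposition:
Bags: B1 = {1, 2, 3, 4, 5, 6}
Tree: (single bag)

With just one bag of size 6, the width is 6 − 1 = 5, so tw(G) ≤ 5. For the lower bound, the 6 vertices {1, 2, 3, 4, 5, 6} are pairwise adjacent, and any tree decomposition puts a clique entirely inside one bag — forcing width ≥ 5. Combining the bounds, tw(G) = 5.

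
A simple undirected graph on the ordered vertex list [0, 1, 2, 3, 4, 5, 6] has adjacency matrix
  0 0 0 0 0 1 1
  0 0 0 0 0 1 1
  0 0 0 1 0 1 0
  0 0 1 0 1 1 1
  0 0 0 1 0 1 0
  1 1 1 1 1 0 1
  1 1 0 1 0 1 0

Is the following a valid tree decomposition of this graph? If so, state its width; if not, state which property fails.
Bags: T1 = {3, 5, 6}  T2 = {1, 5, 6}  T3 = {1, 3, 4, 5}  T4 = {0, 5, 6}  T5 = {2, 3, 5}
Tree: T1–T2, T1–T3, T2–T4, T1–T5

A tree decomposition must satisfy three properties: every vertex lies in some bag; for every edge, both endpoints lie together in some bag; and for every vertex, the bags containing it form a connected subtree. Here bags containing vertex 1 are not connected in the tree, so the decomposition is invalid.

No — bags containing vertex 1 are not connected in the tree.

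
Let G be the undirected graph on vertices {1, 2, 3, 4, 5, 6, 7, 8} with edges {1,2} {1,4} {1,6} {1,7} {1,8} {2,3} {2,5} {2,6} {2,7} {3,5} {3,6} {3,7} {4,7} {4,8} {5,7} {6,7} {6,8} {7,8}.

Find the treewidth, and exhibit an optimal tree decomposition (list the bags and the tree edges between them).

Every bag has size at most 4, so the width is 4 − 1 = 3 and tw(G) ≤ 3. Conversely, {1, 4, 7, 8} is a clique of size 4, and the vertices of any clique must share a bag in every tree decomposition; so some bag has ≥ 4 vertices and tw(G) ≥ 3. Combining the bounds, tw(G) = 3.

Treewidth 3.
One such decomposition:
Bags: B1 = {1, 6, 7, 8}  B2 = {1, 2, 6, 7}  B3 = {2, 3, 6, 7}  B4 = {2, 3, 5, 7}  B5 = {1, 4, 7, 8}
Tree: B1–B2, B2–B3, B3–B4, B1–B5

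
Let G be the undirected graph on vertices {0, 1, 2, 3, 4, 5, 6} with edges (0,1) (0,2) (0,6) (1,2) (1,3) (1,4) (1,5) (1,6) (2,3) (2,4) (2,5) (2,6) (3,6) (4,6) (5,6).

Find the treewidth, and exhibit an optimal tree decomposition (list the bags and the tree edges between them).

Treewidth 3.
One optimal decomposition is:
Bags: B1 = {1, 2, 4, 6}  B2 = {1, 2, 3, 6}  B3 = {1, 2, 5, 6}  B4 = {0, 1, 2, 6}
Tree: B1–B2, B2–B3, B3–B4

The largest bag has 4 vertices, giving width 3; this decomposition certifies tw(G) ≤ 3. Conversely, {0, 1, 2, 6} is a clique of size 4, and the vertices of any clique must share a bag in every tree decomposition; so some bag has ≥ 4 vertices and tw(G) ≥ 3. Hence tw(G) = 3 exactly.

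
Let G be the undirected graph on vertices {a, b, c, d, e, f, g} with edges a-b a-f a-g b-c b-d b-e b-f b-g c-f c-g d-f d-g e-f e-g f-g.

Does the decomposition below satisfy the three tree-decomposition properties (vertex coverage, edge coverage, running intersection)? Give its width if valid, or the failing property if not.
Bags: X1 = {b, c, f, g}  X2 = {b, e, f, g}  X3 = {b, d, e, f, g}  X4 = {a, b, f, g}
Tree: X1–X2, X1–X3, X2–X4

A tree decomposition must satisfy three properties: every vertex lies in some bag; for every edge, both endpoints lie together in some bag; and for every vertex, the bags containing it form a connected subtree. Here bags containing vertex e are not connected in the tree, so the decomposition is invalid.

No — bags containing vertex e are not connected in the tree.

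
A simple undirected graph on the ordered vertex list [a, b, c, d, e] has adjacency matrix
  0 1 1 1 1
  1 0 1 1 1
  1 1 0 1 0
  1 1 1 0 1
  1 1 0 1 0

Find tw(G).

A width-3 tree decomposition is:
Bags: B1 = {a, b, d, e}  B2 = {a, b, c, d}
Tree: B1–B2
Every bag has size at most 4, so the width is 4 − 1 = 3 and tw(G) ≤ 3. Conversely, {a, b, d, e} is a clique of size 4, and the vertices of any clique must share a bag in every tree decomposition; so some bag has ≥ 4 vertices and tw(G) ≥ 3. Therefore the treewidth is 3.

3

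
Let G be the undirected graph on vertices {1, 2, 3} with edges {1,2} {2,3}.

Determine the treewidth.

A width-1 tree decomposition is:
Bags: B1 = {1, 2}  B2 = {2, 3}
Tree: B1–B2
Each bag holds 2 vertices, so the decomposition has width 1, which upper-bounds the treewidth. Since G has at least one edge (e.g. 2–1), it is not an edgeless graph, so tw(G) ≥ 1. Therefore the treewidth is 1.

1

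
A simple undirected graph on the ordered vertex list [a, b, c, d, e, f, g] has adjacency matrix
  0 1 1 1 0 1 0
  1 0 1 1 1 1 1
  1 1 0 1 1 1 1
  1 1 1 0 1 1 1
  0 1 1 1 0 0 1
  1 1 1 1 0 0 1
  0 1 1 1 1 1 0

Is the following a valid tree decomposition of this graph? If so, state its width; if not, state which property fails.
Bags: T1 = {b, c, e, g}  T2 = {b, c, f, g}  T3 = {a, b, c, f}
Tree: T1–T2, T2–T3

No — vertex d appears in no bag.

A tree decomposition must satisfy three properties: every vertex lies in some bag; for every edge, both endpoints lie together in some bag; and for every vertex, the bags containing it form a connected subtree. Here vertex d appears in no bag, so the decomposition is invalid.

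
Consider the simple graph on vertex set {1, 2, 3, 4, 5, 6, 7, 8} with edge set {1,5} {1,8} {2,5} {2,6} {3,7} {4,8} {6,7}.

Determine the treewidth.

A width-1 tree decomposition is:
Bags: B1 = {4, 8}  B2 = {1, 8}  B3 = {1, 5}  B4 = {2, 5}  B5 = {2, 6}  B6 = {6, 7}  B7 = {3, 7}
Tree: B1–B2, B2–B3, B3–B4, B4–B5, B5–B6, B6–B7
Every bag has size at most 2, so the width is 2 − 1 = 1 and tw(G) ≤ 1. Any graph with an edge has treewidth ≥ 1, and G has the edge 4–8. Therefore the treewidth is 1.

1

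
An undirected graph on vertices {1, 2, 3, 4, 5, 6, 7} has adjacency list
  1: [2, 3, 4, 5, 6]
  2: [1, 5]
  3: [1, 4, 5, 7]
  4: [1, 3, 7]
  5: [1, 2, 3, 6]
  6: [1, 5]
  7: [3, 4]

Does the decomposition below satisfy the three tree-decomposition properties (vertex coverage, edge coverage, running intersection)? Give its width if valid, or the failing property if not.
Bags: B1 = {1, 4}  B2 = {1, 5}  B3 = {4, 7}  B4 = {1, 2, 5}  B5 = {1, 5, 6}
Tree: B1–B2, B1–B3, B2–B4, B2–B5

No — vertex 3 appears in no bag.

A tree decomposition must satisfy three properties: every vertex lies in some bag; for every edge, both endpoints lie together in some bag; and for every vertex, the bags containing it form a connected subtree. Here vertex 3 appears in no bag, so the decomposition is invalid.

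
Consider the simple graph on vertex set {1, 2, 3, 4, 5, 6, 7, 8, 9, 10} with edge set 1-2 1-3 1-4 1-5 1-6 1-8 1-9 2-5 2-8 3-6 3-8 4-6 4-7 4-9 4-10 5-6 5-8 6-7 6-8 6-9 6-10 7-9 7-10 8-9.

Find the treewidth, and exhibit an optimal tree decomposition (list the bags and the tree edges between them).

Every bag has size at most 4, so the width is 4 − 1 = 3 and tw(G) ≤ 3. Conversely, {1, 2, 5, 8} is a clique of size 4, and the vertices of any clique must share a bag in every tree decomposition; so some bag has ≥ 4 vertices and tw(G) ≥ 3. Therefore the treewidth is 3.

Treewidth 3.
Bags: B1 = {1, 6, 8, 9}  B2 = {1, 4, 6, 9}  B3 = {1, 3, 6, 8}  B4 = {1, 5, 6, 8}  B5 = {4, 6, 7, 9}  B6 = {1, 2, 5, 8}  B7 = {4, 6, 7, 10}
Tree: B1–B2, B1–B3, B3–B4, B2–B5, B4–B6, B5–B7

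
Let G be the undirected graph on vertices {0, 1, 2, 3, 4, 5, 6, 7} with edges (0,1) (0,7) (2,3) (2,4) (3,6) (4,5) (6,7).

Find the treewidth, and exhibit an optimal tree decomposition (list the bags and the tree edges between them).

Treewidth 1.
One optimal decomposition is:
Bags: B1 = {4, 5}  B2 = {2, 4}  B3 = {2, 3}  B4 = {3, 6}  B5 = {6, 7}  B6 = {0, 7}  B7 = {0, 1}
Tree: B1–B2, B2–B3, B3–B4, B4–B5, B5–B6, B6–B7

Each bag holds 2 vertices, so the decomposition has width 1, which upper-bounds the treewidth. Any graph with an edge has treewidth ≥ 1, and G has the edge 5–4. Combining the bounds, tw(G) = 1.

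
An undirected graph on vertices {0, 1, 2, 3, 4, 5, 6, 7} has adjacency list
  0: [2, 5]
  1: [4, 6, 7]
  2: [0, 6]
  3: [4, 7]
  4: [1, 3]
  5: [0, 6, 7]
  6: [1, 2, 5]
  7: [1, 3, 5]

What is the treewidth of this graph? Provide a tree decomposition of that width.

Treewidth 2.
Bags: B1 = {1, 3, 4}  B2 = {1, 3, 7}  B3 = {1, 6, 7}  B4 = {5, 6, 7}  B5 = {2, 5, 6}  B6 = {0, 2, 5}
Tree: B1–B2, B2–B3, B3–B4, B4–B5, B5–B6

Every bag has size at most 3, so the width is 3 − 1 = 2 and tw(G) ≤ 2. For the lower bound, G contains the cycle 4–3–7–1–4, so G is not a forest; only forests have treewidth ≤ 1, hence tw(G) ≥ 2. Hence tw(G) = 2 exactly.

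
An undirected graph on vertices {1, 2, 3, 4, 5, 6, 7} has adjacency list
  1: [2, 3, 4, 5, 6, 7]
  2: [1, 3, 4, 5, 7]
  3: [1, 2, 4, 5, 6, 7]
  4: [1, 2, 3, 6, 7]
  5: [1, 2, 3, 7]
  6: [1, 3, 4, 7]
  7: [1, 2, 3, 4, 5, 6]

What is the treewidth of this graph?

4

A width-4 tree decomposition is:
Bags: B1 = {1, 2, 3, 5, 7}  B2 = {1, 2, 3, 4, 7}  B3 = {1, 3, 4, 6, 7}
Tree: B1–B2, B2–B3
The largest bag has 5 vertices, giving width 4; this decomposition certifies tw(G) ≤ 4. For the lower bound, the 5 vertices {1, 2, 3, 4, 7} are pairwise adjacent, and any tree decomposition puts a clique entirely inside one bag — forcing width ≥ 4. The upper and lower bounds meet at 4, so that is the treewidth.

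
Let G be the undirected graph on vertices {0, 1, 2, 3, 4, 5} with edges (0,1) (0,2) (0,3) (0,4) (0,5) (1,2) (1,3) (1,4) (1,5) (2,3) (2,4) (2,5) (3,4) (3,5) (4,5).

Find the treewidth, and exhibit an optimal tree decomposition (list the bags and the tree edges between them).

A single bag containing all 6 vertices is trivially a valid decomposition of width 5. For the lower bound, the 6 vertices {0, 1, 2, 3, 4, 5} are pairwise adjacent, and any tree decomposition puts a clique entirely inside one bag — forcing width ≥ 5. Combining the bounds, tw(G) = 5.

Treewidth 5.
One optimal decomposition is:
Bags: B1 = {0, 1, 2, 3, 4, 5}
Tree: (single bag)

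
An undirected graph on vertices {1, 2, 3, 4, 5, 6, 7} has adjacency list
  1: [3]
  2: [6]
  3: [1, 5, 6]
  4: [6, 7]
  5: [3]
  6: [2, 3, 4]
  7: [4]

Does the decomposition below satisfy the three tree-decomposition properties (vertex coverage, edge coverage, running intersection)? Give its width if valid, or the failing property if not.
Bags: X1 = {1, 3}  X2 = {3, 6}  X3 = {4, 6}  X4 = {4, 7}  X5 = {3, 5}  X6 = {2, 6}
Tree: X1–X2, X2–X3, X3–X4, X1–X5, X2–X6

Checking the three conditions: (i) the bags cover all of {1, 2, 3, 4, 5, 6, 7}; (ii) for each edge, some bag contains both endpoints; (iii) the bags containing any fixed vertex form a subtree. All hold, so the decomposition is valid with width 2 − 1 = 1.

Yes; width 1.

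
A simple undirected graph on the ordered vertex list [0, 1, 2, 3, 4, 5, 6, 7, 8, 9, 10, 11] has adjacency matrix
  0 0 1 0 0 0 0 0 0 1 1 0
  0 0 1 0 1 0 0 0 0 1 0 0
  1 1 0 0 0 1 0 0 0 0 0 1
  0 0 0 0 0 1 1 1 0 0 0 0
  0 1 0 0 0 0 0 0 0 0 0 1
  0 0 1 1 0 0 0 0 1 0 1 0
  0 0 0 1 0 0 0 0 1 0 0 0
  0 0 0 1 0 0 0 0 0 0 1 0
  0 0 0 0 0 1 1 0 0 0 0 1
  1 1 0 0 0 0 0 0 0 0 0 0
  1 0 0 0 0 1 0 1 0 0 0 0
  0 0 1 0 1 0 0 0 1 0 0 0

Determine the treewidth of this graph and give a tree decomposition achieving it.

Treewidth 3.
Bags: B1 = {3, 6, 7, 8}  B2 = {3, 5, 7, 8}  B3 = {5, 7, 8, 10}  B4 = {5, 8, 10, 11}  B5 = {2, 5, 10, 11}  B6 = {0, 2, 10, 11}  B7 = {0, 2, 4, 11}  B8 = {0, 1, 2, 4}  B9 = {0, 1, 4, 9}
Tree: B1–B2, B2–B3, B3–B4, B4–B5, B5–B6, B6–B7, B7–B8, B8–B9

Every bag has size at most 4, so the width is 4 − 1 = 3 and tw(G) ≤ 3. For the lower bound: the 4 vertex sets {3,6,7}, {8}, {5}, {0,2,10,11} are disjoint, each induces a connected subgraph, and every pair is joined by at least one edge of G. Contracting each set to a single vertex therefore yields K_{4} as a minor, and since treewidth is minor-monotone, tw(G) ≥ tw(K_{4}) = 3. Hence tw(G) = 3 exactly.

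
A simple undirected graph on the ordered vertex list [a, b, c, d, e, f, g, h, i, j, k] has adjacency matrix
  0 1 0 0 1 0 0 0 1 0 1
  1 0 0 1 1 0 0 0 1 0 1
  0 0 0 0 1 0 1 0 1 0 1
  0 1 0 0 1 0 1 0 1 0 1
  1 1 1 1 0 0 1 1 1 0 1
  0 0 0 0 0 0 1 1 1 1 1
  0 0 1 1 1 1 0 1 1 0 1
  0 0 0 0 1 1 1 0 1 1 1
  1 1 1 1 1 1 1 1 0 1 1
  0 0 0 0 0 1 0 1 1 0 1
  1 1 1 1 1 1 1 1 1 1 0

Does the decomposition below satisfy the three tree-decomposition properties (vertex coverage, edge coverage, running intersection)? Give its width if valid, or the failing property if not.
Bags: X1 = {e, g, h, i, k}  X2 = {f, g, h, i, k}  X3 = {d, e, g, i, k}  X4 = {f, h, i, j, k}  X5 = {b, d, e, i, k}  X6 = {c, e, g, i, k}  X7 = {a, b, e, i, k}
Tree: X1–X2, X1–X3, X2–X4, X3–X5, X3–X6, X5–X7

Vertex coverage: the bags together contain {a, b, c, d, e, f, g, h, i, j, k}, the full vertex set. Edge coverage: each edge of G has both endpoints in at least one bag. Running intersection: for every vertex, the bags containing it form a connected subtree. All three properties hold, so this is a valid tree decomposition of width max|bag| − 1 = 4, and hence tw(G) ≤ 4.

Yes; width 4.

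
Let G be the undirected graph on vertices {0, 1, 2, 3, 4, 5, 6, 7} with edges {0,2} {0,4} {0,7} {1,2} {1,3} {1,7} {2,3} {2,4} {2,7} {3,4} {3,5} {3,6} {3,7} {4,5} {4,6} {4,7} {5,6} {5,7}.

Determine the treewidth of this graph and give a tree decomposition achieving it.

Treewidth 3.
Bags: B1 = {0, 2, 4, 7}  B2 = {2, 3, 4, 7}  B3 = {3, 4, 5, 7}  B4 = {1, 2, 3, 7}  B5 = {3, 4, 5, 6}
Tree: B1–B2, B2–B3, B2–B4, B3–B5

The largest bag has 4 vertices, giving width 3; this decomposition certifies tw(G) ≤ 3. Conversely, {0, 2, 4, 7} is a clique of size 4, and the vertices of any clique must share a bag in every tree decomposition; so some bag has ≥ 4 vertices and tw(G) ≥ 3. Therefore the treewidth is 3.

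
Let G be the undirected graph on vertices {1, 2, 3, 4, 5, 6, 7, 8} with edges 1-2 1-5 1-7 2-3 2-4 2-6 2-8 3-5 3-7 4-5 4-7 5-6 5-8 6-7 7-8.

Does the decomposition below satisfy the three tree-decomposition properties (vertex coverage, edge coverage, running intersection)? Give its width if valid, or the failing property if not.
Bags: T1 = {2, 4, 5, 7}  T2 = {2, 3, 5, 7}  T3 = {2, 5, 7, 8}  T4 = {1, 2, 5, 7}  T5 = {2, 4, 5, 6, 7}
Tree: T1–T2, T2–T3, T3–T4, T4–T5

No — bags containing vertex 4 are not connected in the tree.

A tree decomposition must satisfy three properties: every vertex lies in some bag; for every edge, both endpoints lie together in some bag; and for every vertex, the bags containing it form a connected subtree. Here bags containing vertex 4 are not connected in the tree, so the decomposition is invalid.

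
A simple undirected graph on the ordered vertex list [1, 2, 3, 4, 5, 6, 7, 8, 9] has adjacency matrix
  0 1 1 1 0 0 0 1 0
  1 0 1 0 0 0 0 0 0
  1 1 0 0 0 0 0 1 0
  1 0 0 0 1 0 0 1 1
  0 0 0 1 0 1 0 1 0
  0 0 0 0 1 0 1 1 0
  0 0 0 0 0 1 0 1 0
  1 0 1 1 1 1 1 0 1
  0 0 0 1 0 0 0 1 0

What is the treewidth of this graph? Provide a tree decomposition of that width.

The largest bag has 3 vertices, giving width 2; this decomposition certifies tw(G) ≤ 2. For the lower bound, the 3 vertices {1, 3, 8} are pairwise adjacent, and any tree decomposition puts a clique entirely inside one bag — forcing width ≥ 2. Hence tw(G) = 2 exactly.

Treewidth 2.
One such decomposition:
Bags: B1 = {4, 5, 8}  B2 = {1, 4, 8}  B3 = {1, 3, 8}  B4 = {5, 6, 8}  B5 = {4, 8, 9}  B6 = {1, 2, 3}  B7 = {6, 7, 8}
Tree: B1–B2, B2–B3, B1–B4, B2–B5, B3–B6, B4–B7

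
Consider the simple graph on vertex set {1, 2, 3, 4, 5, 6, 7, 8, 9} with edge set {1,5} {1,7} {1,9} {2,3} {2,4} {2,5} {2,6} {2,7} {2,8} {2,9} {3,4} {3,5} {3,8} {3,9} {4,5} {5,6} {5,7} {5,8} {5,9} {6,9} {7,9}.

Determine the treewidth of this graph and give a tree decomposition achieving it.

Every bag has size at most 4, so the width is 4 − 1 = 3 and tw(G) ≤ 3. Conversely, {1, 5, 7, 9} is a clique of size 4, and the vertices of any clique must share a bag in every tree decomposition; so some bag has ≥ 4 vertices and tw(G) ≥ 3. Hence tw(G) = 3 exactly.

Treewidth 3.
One such decomposition:
Bags: B1 = {2, 3, 5, 8}  B2 = {2, 3, 5, 9}  B3 = {2, 5, 7, 9}  B4 = {1, 5, 7, 9}  B5 = {2, 3, 4, 5}  B6 = {2, 5, 6, 9}
Tree: B1–B2, B2–B3, B3–B4, B1–B5, B2–B6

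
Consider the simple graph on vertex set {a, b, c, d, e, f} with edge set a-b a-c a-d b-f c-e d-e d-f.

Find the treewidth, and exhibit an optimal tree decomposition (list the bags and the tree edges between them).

Every bag has size at most 3, so the width is 3 − 1 = 2 and tw(G) ≤ 2. The edges b–f–d–a–b form a cycle, so G is not a tree and its treewidth is at least 2. Combining the bounds, tw(G) = 2.

Treewidth 2.
One such decomposition:
Bags: B1 = {a, b, f}  B2 = {a, d, f}  B3 = {a, c, d}  B4 = {c, d, e}
Tree: B1–B2, B2–B3, B3–B4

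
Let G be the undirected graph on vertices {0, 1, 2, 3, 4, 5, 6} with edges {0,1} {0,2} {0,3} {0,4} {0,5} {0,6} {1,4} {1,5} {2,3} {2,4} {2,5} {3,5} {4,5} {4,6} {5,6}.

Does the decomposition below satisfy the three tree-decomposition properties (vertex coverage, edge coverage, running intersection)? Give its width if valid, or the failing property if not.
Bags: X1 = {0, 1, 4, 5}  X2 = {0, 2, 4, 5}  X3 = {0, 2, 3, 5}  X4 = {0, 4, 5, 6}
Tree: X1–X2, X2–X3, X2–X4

Vertex coverage: the bags together contain {0, 1, 2, 3, 4, 5, 6}, the full vertex set. Edge coverage: each edge of G has both endpoints in at least one bag. Running intersection: for every vertex, the bags containing it form a connected subtree. All three properties hold, so this is a valid tree decomposition of width max|bag| − 1 = 3, and hence tw(G) ≤ 3.

Yes; width 3.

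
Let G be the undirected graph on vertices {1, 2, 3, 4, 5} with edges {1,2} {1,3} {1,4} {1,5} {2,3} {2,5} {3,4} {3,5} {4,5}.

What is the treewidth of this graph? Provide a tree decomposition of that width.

Treewidth 3.
Bags: B1 = {1, 2, 3, 5}  B2 = {1, 3, 4, 5}
Tree: B1–B2

Every bag has size at most 4, so the width is 4 − 1 = 3 and tw(G) ≤ 3. On the other hand G contains the 4-clique {1, 2, 3, 5}. A clique must lie in a single bag of any decomposition, so no decomposition can have width below 3. Hence tw(G) = 3 exactly.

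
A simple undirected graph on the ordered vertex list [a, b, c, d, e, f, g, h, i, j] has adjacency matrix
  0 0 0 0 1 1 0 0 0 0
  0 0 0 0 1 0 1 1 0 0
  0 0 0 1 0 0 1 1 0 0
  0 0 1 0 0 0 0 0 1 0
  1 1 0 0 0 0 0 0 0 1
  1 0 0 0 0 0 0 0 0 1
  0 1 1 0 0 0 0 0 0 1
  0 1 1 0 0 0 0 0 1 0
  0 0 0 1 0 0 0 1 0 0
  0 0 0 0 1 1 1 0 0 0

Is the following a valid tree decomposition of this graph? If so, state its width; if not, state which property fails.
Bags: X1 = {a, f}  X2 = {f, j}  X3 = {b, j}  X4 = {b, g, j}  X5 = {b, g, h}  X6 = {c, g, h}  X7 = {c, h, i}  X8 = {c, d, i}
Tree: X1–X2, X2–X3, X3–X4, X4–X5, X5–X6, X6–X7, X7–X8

No — vertex e appears in no bag.

A tree decomposition must satisfy three properties: every vertex lies in some bag; for every edge, both endpoints lie together in some bag; and for every vertex, the bags containing it form a connected subtree. Here vertex e appears in no bag, so the decomposition is invalid.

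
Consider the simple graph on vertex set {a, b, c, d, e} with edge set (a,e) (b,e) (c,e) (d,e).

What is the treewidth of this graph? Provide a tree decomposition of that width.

Treewidth 1.
Bags: B1 = {d, e}  B2 = {a, e}  B3 = {b, e}  B4 = {c, e}
Tree: B1–B2, B2–B3, B2–B4

Each bag holds 2 vertices, so the decomposition has width 1, which upper-bounds the treewidth. Any graph with an edge has treewidth ≥ 1, and G has the edge d–e. Therefore the treewidth is 1.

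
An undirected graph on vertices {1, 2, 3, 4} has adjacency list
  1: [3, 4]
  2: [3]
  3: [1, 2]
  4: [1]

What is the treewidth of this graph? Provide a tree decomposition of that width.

The largest bag has 2 vertices, giving width 1; this decomposition certifies tw(G) ≤ 1. Any graph with an edge has treewidth ≥ 1, and G has the edge 4–1. Hence tw(G) = 1 exactly.

Treewidth 1.
Bags: B1 = {1, 4}  B2 = {1, 3}  B3 = {2, 3}
Tree: B1–B2, B2–B3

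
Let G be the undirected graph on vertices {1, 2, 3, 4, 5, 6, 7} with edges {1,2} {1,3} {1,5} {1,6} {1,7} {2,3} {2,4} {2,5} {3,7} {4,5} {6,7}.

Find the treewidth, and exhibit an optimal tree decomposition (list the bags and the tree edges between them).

The largest bag has 3 vertices, giving width 2; this decomposition certifies tw(G) ≤ 2. Conversely, {1, 2, 3} is a clique of size 3, and the vertices of any clique must share a bag in every tree decomposition; so some bag has ≥ 3 vertices and tw(G) ≥ 2. The upper and lower bounds meet at 2, so that is the treewidth.

Treewidth 2.
One such decomposition:
Bags: B1 = {1, 2, 3}  B2 = {1, 3, 7}  B3 = {1, 6, 7}  B4 = {1, 2, 5}  B5 = {2, 4, 5}
Tree: B1–B2, B2–B3, B1–B4, B4–B5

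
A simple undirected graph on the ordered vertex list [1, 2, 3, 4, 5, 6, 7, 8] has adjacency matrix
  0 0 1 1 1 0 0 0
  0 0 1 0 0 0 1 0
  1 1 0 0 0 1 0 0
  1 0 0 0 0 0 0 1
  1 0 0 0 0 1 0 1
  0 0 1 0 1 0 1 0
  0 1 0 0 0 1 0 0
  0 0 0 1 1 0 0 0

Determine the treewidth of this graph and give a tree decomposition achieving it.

Treewidth 2.
One optimal decomposition is:
Bags: B1 = {2, 3, 7}  B2 = {3, 6, 7}  B3 = {1, 3, 6}  B4 = {1, 5, 6}  B5 = {1, 4, 5}  B6 = {4, 5, 8}
Tree: B1–B2, B2–B3, B3–B4, B4–B5, B5–B6

The largest bag has 3 vertices, giving width 2; this decomposition certifies tw(G) ≤ 2. Since 2–7–6–3–2 is a cycle in G, G is not acyclic. Forests are exactly the graphs of treewidth ≤ 1, so tw(G) ≥ 2. The upper and lower bounds meet at 2, so that is the treewidth.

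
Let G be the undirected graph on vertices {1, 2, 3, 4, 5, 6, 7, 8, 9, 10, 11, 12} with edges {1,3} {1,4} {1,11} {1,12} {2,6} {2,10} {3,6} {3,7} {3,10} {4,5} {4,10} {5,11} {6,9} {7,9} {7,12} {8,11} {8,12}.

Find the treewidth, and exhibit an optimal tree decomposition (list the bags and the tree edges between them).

Treewidth 3.
One such decomposition:
Bags: B1 = {5, 8, 11, 12}  B2 = {1, 5, 11, 12}  B3 = {1, 4, 5, 12}  B4 = {1, 4, 7, 12}  B5 = {1, 3, 4, 7}  B6 = {3, 4, 7, 10}  B7 = {3, 7, 9, 10}  B8 = {3, 6, 9, 10}  B9 = {2, 6, 9, 10}
Tree: B1–B2, B2–B3, B3–B4, B4–B5, B5–B6, B6–B7, B7–B8, B8–B9

Every bag has size at most 4, so the width is 4 − 1 = 3 and tw(G) ≤ 3. For the lower bound: the 4 vertex sets {5,8,11}, {12}, {1}, {3,4,7,10} are disjoint, each induces a connected subgraph, and every pair is joined by at least one edge of G. Contracting each set to a single vertex therefore yields K_{4} as a minor, and since treewidth is minor-monotone, tw(G) ≥ tw(K_{4}) = 3. Therefore the treewidth is 3.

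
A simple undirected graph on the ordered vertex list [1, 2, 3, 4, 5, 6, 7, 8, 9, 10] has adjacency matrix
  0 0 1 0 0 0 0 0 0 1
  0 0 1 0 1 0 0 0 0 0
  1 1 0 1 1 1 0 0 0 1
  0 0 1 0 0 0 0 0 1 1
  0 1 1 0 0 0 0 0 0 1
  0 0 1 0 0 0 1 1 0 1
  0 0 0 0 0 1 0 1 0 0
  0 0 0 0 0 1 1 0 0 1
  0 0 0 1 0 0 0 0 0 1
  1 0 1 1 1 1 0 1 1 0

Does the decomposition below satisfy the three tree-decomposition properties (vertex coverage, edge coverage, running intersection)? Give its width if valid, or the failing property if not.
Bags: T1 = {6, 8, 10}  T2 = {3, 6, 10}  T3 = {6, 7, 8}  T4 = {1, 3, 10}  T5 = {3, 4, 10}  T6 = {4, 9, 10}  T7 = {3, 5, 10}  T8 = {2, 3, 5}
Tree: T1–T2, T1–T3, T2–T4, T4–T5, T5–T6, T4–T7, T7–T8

Yes; width 2.

Vertex coverage: the bags together contain {1, 2, 3, 4, 5, 6, 7, 8, 9, 10}, the full vertex set. Edge coverage: each edge of G has both endpoints in at least one bag. Running intersection: for every vertex, the bags containing it form a connected subtree. All three properties hold, so this is a valid tree decomposition of width max|bag| − 1 = 2, and hence tw(G) ≤ 2.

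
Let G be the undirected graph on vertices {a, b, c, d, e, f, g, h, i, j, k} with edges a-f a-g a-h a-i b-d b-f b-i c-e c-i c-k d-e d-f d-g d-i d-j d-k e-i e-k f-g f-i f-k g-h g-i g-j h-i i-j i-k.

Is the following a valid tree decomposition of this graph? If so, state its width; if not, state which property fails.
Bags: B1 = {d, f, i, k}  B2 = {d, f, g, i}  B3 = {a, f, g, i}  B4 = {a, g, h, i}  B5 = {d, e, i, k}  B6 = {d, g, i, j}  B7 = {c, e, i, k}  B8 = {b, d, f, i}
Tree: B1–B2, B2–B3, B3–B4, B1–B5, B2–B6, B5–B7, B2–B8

Vertex coverage: the bags together contain {a, b, c, d, e, f, g, h, i, j, k}, the full vertex set. Edge coverage: each edge of G has both endpoints in at least one bag. Running intersection: for every vertex, the bags containing it form a connected subtree. All three properties hold, so this is a valid tree decomposition of width max|bag| − 1 = 3, and hence tw(G) ≤ 3.

Yes; width 3.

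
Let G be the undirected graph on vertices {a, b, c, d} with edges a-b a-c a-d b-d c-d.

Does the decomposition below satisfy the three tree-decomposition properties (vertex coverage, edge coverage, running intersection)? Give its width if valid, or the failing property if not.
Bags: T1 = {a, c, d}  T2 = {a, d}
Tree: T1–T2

No — vertex b appears in no bag.

A tree decomposition must satisfy three properties: every vertex lies in some bag; for every edge, both endpoints lie together in some bag; and for every vertex, the bags containing it form a connected subtree. Here vertex b appears in no bag, so the decomposition is invalid.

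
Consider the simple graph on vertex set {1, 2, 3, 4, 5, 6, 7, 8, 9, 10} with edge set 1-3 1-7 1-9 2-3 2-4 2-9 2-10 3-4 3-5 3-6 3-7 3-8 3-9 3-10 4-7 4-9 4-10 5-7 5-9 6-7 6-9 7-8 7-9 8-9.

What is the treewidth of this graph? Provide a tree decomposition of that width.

Treewidth 3.
Bags: B1 = {2, 3, 4, 9}  B2 = {3, 4, 7, 9}  B3 = {3, 5, 7, 9}  B4 = {1, 3, 7, 9}  B5 = {3, 6, 7, 9}  B6 = {2, 3, 4, 10}  B7 = {3, 7, 8, 9}
Tree: B1–B2, B2–B3, B3–B4, B3–B5, B1–B6, B2–B7

The largest bag has 4 vertices, giving width 3; this decomposition certifies tw(G) ≤ 3. For the lower bound, the 4 vertices {2, 3, 4, 9} are pairwise adjacent, and any tree decomposition puts a clique entirely inside one bag — forcing width ≥ 3. The upper and lower bounds meet at 3, so that is the treewidth.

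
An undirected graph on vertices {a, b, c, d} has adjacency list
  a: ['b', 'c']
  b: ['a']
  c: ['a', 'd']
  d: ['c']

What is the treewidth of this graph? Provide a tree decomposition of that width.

Treewidth 1.
One optimal decomposition is:
Bags: B1 = {a, b}  B2 = {a, c}  B3 = {c, d}
Tree: B1–B2, B2–B3

Each bag holds 2 vertices, so the decomposition has width 1, which upper-bounds the treewidth. Since G has at least one edge (e.g. b–a), it is not an edgeless graph, so tw(G) ≥ 1. The upper and lower bounds meet at 1, so that is the treewidth.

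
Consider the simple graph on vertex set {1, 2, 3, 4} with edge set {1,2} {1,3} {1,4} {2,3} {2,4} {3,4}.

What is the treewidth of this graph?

A width-3 tree decomposition is:
Bags: B1 = {1, 2, 3, 4}
Tree: (single bag)
A single bag containing all 4 vertices is trivially a valid decomposition of width 3. On the other hand G contains the 4-clique {1, 2, 3, 4}. A clique must lie in a single bag of any decomposition, so no decomposition can have width below 3. Hence tw(G) = 3 exactly.

3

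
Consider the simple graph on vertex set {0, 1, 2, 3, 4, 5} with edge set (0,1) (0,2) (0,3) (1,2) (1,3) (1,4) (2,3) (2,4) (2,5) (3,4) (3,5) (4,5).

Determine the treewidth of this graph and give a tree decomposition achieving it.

Each bag holds 4 vertices, so the decomposition has width 3, which upper-bounds the treewidth. For the lower bound, the 4 vertices {0, 1, 2, 3} are pairwise adjacent, and any tree decomposition puts a clique entirely inside one bag — forcing width ≥ 3. The upper and lower bounds meet at 3, so that is the treewidth.

Treewidth 3.
One optimal decomposition is:
Bags: B1 = {0, 1, 2, 3}  B2 = {1, 2, 3, 4}  B3 = {2, 3, 4, 5}
Tree: B1–B2, B2–B3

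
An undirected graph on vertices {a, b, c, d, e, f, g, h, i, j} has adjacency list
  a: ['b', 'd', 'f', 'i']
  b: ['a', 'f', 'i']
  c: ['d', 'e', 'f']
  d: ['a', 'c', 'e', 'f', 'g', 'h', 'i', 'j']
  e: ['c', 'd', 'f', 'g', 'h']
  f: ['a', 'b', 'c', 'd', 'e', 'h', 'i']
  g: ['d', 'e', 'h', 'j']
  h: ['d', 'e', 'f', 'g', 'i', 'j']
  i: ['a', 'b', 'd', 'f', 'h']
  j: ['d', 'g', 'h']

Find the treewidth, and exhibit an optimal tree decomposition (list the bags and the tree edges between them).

Treewidth 3.
One optimal decomposition is:
Bags: B1 = {d, f, h, i}  B2 = {a, d, f, i}  B3 = {d, e, f, h}  B4 = {c, d, e, f}  B5 = {a, b, f, i}  B6 = {d, e, g, h}  B7 = {d, g, h, j}
Tree: B1–B2, B1–B3, B3–B4, B2–B5, B3–B6, B6–B7

Every bag has size at most 4, so the width is 4 − 1 = 3 and tw(G) ≤ 3. On the other hand G contains the 4-clique {d, g, h, j}. A clique must lie in a single bag of any decomposition, so no decomposition can have width below 3. Hence tw(G) = 3 exactly.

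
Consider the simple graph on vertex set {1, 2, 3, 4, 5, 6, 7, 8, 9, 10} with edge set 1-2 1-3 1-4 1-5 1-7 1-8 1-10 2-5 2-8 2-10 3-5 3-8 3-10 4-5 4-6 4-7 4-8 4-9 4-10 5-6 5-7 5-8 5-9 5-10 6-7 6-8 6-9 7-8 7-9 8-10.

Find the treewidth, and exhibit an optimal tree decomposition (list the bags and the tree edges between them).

Treewidth 4.
One optimal decomposition is:
Bags: B1 = {1, 4, 5, 8, 10}  B2 = {1, 2, 5, 8, 10}  B3 = {1, 4, 5, 7, 8}  B4 = {1, 3, 5, 8, 10}  B5 = {4, 5, 6, 7, 8}  B6 = {4, 5, 6, 7, 9}
Tree: B1–B2, B1–B3, B2–B4, B3–B5, B5–B6

Each bag holds 5 vertices, so the decomposition has width 4, which upper-bounds the treewidth. For the lower bound, the 5 vertices {1, 2, 5, 8, 10} are pairwise adjacent, and any tree decomposition puts a clique entirely inside one bag — forcing width ≥ 4. Combining the bounds, tw(G) = 4.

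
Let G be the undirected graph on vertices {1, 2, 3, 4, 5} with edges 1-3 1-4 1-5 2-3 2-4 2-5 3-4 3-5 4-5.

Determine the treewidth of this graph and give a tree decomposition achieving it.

Treewidth 3.
One optimal decomposition is:
Bags: B1 = {2, 3, 4, 5}  B2 = {1, 3, 4, 5}
Tree: B1–B2

Every bag has size at most 4, so the width is 4 − 1 = 3 and tw(G) ≤ 3. On the other hand G contains the 4-clique {1, 3, 4, 5}. A clique must lie in a single bag of any decomposition, so no decomposition can have width below 3. Hence tw(G) = 3 exactly.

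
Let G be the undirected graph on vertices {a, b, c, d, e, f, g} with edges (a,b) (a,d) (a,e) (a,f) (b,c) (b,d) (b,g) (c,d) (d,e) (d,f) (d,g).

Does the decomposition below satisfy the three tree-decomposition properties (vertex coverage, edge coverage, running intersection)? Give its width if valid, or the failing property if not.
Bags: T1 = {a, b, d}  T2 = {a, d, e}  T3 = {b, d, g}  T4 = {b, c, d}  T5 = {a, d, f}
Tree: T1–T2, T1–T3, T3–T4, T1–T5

Checking the three conditions: (i) the bags cover all of {a, b, c, d, e, f, g}; (ii) for each edge, some bag contains both endpoints; (iii) the bags containing any fixed vertex form a subtree. All hold, so the decomposition is valid with width 3 − 1 = 2.

Yes; width 2.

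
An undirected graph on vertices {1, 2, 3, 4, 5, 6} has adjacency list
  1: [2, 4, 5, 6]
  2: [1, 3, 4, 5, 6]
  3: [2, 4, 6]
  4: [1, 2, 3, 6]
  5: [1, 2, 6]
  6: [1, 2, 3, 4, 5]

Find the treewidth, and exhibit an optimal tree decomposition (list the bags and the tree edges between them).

Each bag holds 4 vertices, so the decomposition has width 3, which upper-bounds the treewidth. On the other hand G contains the 4-clique {1, 2, 4, 6}. A clique must lie in a single bag of any decomposition, so no decomposition can have width below 3. Combining the bounds, tw(G) = 3.

Treewidth 3.
One such decomposition:
Bags: B1 = {2, 3, 4, 6}  B2 = {1, 2, 4, 6}  B3 = {1, 2, 5, 6}
Tree: B1–B2, B2–B3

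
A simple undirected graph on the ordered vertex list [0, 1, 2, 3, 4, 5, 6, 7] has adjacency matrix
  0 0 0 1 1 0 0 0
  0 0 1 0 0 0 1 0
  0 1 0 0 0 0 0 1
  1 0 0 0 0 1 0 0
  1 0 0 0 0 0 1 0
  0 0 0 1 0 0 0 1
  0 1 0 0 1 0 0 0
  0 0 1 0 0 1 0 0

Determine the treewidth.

2

A width-2 tree decomposition is:
Bags: B1 = {3, 5, 7}  B2 = {2, 3, 7}  B3 = {1, 2, 3}  B4 = {1, 3, 6}  B5 = {3, 4, 6}  B6 = {0, 3, 4}
Tree: B1–B2, B2–B3, B3–B4, B4–B5, B5–B6
Every bag has size at most 3, so the width is 3 − 1 = 2 and tw(G) ≤ 2. The edges 3–5–7–2–1–6–4–0–3 form a cycle, so G is not a tree and its treewidth is at least 2. Therefore the treewidth is 2.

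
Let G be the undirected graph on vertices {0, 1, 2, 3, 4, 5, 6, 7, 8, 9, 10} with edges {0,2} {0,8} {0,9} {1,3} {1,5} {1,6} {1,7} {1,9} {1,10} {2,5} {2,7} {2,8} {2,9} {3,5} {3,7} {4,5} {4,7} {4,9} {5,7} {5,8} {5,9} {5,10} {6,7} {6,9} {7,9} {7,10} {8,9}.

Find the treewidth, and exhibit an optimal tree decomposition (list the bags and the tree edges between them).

Treewidth 3.
One optimal decomposition is:
Bags: B1 = {1, 6, 7, 9}  B2 = {1, 5, 7, 9}  B3 = {2, 5, 7, 9}  B4 = {2, 5, 8, 9}  B5 = {4, 5, 7, 9}  B6 = {1, 3, 5, 7}  B7 = {0, 2, 8, 9}  B8 = {1, 5, 7, 10}
Tree: B1–B2, B2–B3, B3–B4, B3–B5, B2–B6, B4–B7, B2–B8

Each bag holds 4 vertices, so the decomposition has width 3, which upper-bounds the treewidth. Conversely, {0, 2, 8, 9} is a clique of size 4, and the vertices of any clique must share a bag in every tree decomposition; so some bag has ≥ 4 vertices and tw(G) ≥ 3. Therefore the treewidth is 3.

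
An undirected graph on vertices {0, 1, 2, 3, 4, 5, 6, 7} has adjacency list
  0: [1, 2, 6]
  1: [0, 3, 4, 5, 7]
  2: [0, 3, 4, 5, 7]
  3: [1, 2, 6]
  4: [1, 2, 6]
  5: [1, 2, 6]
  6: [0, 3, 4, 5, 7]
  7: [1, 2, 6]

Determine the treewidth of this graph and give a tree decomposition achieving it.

Every bag has size at most 4, so the width is 4 − 1 = 3 and tw(G) ≤ 3. For the lower bound: the 4 vertex sets {1,5}, {2,3}, {6}, {0} are disjoint, each induces a connected subgraph, and every pair is joined by at least one edge of G. Contracting each set to a single vertex therefore yields K_{4} as a minor, and since treewidth is minor-monotone, tw(G) ≥ tw(K_{4}) = 3. Hence tw(G) = 3 exactly.

Treewidth 3.
One such decomposition:
Bags: B1 = {1, 2, 5, 6}  B2 = {1, 2, 3, 6}  B3 = {0, 1, 2, 6}  B4 = {1, 2, 6, 7}  B5 = {1, 2, 4, 6}
Tree: B1–B2, B2–B3, B3–B4, B4–B5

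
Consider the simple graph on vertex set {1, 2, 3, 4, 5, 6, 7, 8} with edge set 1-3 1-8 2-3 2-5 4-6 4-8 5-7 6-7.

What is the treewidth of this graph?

2

A width-2 tree decomposition is:
Bags: B1 = {1, 2, 3}  B2 = {1, 2, 5}  B3 = {1, 5, 7}  B4 = {1, 6, 7}  B5 = {1, 4, 6}  B6 = {1, 4, 8}
Tree: B1–B2, B2–B3, B3–B4, B4–B5, B5–B6
The largest bag has 3 vertices, giving width 2; this decomposition certifies tw(G) ≤ 2. Since 1–3–2–5–7–6–4–8–1 is a cycle in G, G is not acyclic. Forests are exactly the graphs of treewidth ≤ 1, so tw(G) ≥ 2. Hence tw(G) = 2 exactly.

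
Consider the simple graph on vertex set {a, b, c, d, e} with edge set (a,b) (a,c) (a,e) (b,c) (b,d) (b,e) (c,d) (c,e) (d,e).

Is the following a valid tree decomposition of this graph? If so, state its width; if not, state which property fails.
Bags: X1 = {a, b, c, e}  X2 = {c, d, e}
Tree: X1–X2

No — edge (b,d) lies in no bag.

A tree decomposition must satisfy three properties: every vertex lies in some bag; for every edge, both endpoints lie together in some bag; and for every vertex, the bags containing it form a connected subtree. Here edge (b,d) lies in no bag, so the decomposition is invalid.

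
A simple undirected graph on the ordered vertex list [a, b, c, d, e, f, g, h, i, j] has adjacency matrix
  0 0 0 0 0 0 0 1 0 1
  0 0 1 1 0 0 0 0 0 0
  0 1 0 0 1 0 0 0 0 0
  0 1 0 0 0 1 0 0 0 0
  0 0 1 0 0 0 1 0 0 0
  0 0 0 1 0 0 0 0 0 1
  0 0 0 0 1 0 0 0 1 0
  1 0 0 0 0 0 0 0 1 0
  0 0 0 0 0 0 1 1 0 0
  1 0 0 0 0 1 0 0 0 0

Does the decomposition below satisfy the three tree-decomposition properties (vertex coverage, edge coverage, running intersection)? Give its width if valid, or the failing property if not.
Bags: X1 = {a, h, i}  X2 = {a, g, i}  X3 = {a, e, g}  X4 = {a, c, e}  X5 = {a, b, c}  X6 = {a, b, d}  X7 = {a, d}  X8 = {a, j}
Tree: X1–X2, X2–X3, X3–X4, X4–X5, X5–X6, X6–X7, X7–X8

No — vertex f appears in no bag.

A tree decomposition must satisfy three properties: every vertex lies in some bag; for every edge, both endpoints lie together in some bag; and for every vertex, the bags containing it form a connected subtree. Here vertex f appears in no bag, so the decomposition is invalid.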